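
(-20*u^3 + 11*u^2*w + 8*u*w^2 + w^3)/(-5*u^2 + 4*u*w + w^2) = 4*u + w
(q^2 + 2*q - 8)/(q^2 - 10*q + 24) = (q^2 + 2*q - 8)/(q^2 - 10*q + 24)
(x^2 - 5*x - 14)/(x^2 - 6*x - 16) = (x - 7)/(x - 8)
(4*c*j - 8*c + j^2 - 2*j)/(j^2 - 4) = (4*c + j)/(j + 2)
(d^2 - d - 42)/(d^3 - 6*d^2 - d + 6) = (d^2 - d - 42)/(d^3 - 6*d^2 - d + 6)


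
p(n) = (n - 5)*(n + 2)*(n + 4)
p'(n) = (n - 5)*(n + 2) + (n - 5)*(n + 4) + (n + 2)*(n + 4)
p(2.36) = -73.21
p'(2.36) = -0.57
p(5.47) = 33.25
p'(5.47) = 78.70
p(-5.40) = -49.50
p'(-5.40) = 54.68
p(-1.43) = -9.42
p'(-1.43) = -18.73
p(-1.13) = -15.31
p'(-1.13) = -20.43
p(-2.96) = 7.95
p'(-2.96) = -1.64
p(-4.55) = -13.39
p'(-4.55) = 31.01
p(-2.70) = 7.01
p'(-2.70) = -5.53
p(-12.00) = -1360.00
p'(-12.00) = 386.00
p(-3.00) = 8.00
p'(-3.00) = -1.00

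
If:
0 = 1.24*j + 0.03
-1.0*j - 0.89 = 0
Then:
No Solution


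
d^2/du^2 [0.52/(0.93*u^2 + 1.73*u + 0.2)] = (-0.899496*u^2 - 1.673256*u + 0.52*(1.86*u + 1.73)*(3.72*u + 3.46) - 0.19344)/(0.93*u^2 + 1.73*u + 0.2)^3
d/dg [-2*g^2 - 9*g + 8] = -4*g - 9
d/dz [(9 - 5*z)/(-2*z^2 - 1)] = (-10*z^2 + 36*z + 5)/(4*z^4 + 4*z^2 + 1)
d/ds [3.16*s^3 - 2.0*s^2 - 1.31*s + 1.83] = 9.48*s^2 - 4.0*s - 1.31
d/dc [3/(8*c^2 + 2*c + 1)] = 6*(-8*c - 1)/(8*c^2 + 2*c + 1)^2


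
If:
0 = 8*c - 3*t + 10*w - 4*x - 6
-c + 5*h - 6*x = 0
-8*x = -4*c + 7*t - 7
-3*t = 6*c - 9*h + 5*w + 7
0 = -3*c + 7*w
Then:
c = 16387/17862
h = 29477/17862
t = 379/2977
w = 2341/5954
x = 21833/17862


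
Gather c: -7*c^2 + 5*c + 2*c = -7*c^2 + 7*c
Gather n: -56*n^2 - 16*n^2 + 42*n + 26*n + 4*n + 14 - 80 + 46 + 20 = -72*n^2 + 72*n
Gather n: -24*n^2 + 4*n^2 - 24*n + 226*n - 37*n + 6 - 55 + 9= -20*n^2 + 165*n - 40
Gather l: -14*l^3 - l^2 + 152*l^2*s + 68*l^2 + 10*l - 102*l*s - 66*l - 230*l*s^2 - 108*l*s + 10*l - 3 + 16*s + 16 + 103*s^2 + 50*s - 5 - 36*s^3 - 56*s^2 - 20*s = -14*l^3 + l^2*(152*s + 67) + l*(-230*s^2 - 210*s - 46) - 36*s^3 + 47*s^2 + 46*s + 8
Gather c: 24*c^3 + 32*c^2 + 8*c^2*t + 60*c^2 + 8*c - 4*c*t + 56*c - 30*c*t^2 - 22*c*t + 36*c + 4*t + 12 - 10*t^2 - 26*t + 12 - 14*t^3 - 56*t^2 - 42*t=24*c^3 + c^2*(8*t + 92) + c*(-30*t^2 - 26*t + 100) - 14*t^3 - 66*t^2 - 64*t + 24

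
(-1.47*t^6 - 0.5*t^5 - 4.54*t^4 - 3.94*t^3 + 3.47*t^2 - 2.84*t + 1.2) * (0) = 0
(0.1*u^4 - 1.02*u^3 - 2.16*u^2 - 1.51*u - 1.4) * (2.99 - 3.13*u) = -0.313*u^5 + 3.4916*u^4 + 3.711*u^3 - 1.7321*u^2 - 0.1329*u - 4.186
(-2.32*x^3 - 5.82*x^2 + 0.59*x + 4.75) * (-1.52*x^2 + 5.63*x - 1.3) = 3.5264*x^5 - 4.2152*x^4 - 30.6474*x^3 + 3.6677*x^2 + 25.9755*x - 6.175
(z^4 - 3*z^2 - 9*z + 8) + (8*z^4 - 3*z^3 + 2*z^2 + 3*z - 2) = 9*z^4 - 3*z^3 - z^2 - 6*z + 6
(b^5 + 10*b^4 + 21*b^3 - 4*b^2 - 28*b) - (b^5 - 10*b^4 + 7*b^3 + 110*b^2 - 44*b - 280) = 20*b^4 + 14*b^3 - 114*b^2 + 16*b + 280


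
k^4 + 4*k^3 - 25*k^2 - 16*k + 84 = (k - 3)*(k - 2)*(k + 2)*(k + 7)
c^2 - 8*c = c*(c - 8)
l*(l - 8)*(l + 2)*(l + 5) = l^4 - l^3 - 46*l^2 - 80*l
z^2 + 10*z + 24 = (z + 4)*(z + 6)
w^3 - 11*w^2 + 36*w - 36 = (w - 6)*(w - 3)*(w - 2)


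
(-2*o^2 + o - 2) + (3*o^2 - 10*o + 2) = o^2 - 9*o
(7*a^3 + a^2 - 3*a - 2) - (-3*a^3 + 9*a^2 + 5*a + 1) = 10*a^3 - 8*a^2 - 8*a - 3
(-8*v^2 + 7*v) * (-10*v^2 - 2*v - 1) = 80*v^4 - 54*v^3 - 6*v^2 - 7*v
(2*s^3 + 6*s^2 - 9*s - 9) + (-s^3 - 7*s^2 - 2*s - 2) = s^3 - s^2 - 11*s - 11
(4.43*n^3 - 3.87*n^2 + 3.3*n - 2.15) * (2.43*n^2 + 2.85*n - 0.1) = 10.7649*n^5 + 3.2214*n^4 - 3.4535*n^3 + 4.5675*n^2 - 6.4575*n + 0.215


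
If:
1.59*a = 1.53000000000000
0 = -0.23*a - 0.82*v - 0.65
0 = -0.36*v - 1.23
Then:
No Solution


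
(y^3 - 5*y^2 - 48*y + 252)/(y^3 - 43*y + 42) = (y - 6)/(y - 1)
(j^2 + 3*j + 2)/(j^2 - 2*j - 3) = (j + 2)/(j - 3)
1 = 1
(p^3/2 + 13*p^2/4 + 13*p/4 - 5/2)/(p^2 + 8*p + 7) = (2*p^3 + 13*p^2 + 13*p - 10)/(4*(p^2 + 8*p + 7))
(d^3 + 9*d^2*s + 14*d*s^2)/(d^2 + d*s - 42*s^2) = d*(-d - 2*s)/(-d + 6*s)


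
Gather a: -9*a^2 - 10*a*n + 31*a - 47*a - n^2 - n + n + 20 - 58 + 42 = -9*a^2 + a*(-10*n - 16) - n^2 + 4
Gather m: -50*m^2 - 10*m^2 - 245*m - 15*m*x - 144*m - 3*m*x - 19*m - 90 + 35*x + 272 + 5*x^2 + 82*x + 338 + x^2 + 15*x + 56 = -60*m^2 + m*(-18*x - 408) + 6*x^2 + 132*x + 576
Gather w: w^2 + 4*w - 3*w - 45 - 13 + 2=w^2 + w - 56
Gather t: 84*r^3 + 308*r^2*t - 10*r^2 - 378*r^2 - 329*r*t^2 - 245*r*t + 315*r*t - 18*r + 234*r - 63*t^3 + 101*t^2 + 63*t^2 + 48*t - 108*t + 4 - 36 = 84*r^3 - 388*r^2 + 216*r - 63*t^3 + t^2*(164 - 329*r) + t*(308*r^2 + 70*r - 60) - 32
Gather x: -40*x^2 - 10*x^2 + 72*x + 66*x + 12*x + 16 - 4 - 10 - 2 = -50*x^2 + 150*x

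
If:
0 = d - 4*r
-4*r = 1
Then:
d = -1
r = -1/4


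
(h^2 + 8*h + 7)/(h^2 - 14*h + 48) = (h^2 + 8*h + 7)/(h^2 - 14*h + 48)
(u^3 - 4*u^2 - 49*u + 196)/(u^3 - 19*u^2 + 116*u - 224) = (u + 7)/(u - 8)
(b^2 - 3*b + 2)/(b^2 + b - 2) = (b - 2)/(b + 2)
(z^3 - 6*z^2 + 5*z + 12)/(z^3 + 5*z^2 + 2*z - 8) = (z^3 - 6*z^2 + 5*z + 12)/(z^3 + 5*z^2 + 2*z - 8)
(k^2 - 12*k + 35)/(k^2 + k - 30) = (k - 7)/(k + 6)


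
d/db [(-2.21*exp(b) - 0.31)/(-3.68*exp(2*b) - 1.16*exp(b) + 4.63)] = (-(2.21*exp(b) + 0.31)*(7.36*exp(b) + 1.16) + 8.1328*exp(2*b) + 2.5636*exp(b) - 10.2323)*exp(b)/(3.68*exp(2*b) + 1.16*exp(b) - 4.63)^2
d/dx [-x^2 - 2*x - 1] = -2*x - 2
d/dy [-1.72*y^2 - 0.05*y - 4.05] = -3.44*y - 0.05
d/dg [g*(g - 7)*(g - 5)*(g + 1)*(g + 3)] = 5*g^4 - 32*g^3 - 30*g^2 + 208*g + 105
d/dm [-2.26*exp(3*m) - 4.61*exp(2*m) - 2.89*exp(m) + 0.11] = (-6.78*exp(2*m) - 9.22*exp(m) - 2.89)*exp(m)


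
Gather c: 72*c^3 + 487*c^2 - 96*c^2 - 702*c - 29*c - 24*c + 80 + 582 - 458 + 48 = 72*c^3 + 391*c^2 - 755*c + 252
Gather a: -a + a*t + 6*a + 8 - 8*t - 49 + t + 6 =a*(t + 5) - 7*t - 35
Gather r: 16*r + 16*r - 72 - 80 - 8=32*r - 160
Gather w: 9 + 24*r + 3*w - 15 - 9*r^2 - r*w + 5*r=-9*r^2 + 29*r + w*(3 - r) - 6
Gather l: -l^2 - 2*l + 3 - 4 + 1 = -l^2 - 2*l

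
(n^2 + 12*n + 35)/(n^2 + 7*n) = (n + 5)/n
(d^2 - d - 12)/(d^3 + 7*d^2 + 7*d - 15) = (d - 4)/(d^2 + 4*d - 5)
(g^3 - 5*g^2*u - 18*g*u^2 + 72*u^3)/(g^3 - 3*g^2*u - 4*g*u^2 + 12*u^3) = (-g^2 + 2*g*u + 24*u^2)/(-g^2 + 4*u^2)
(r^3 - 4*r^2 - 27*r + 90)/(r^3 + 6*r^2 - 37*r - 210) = (r - 3)/(r + 7)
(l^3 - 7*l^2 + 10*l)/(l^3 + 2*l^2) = (l^2 - 7*l + 10)/(l*(l + 2))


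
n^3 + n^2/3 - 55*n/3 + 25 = (n - 3)*(n - 5/3)*(n + 5)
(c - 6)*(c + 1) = c^2 - 5*c - 6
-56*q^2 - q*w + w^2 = (-8*q + w)*(7*q + w)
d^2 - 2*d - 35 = (d - 7)*(d + 5)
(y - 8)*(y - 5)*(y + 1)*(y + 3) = y^4 - 9*y^3 - 9*y^2 + 121*y + 120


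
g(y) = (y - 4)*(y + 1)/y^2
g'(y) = (y - 4)/y^2 + (y + 1)/y^2 - 2*(y - 4)*(y + 1)/y^3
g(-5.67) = 1.40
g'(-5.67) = 0.05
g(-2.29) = 1.55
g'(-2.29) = -0.09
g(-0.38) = -18.81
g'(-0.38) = -125.02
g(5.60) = 0.34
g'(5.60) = 0.14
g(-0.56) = -6.40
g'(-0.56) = -35.99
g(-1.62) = 1.33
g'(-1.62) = -0.74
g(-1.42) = 1.13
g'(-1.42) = -1.31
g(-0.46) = -11.38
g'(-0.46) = -68.01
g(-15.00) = 1.18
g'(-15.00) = 0.01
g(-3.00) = 1.56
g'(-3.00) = 0.04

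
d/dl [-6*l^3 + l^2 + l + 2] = -18*l^2 + 2*l + 1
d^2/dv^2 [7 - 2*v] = 0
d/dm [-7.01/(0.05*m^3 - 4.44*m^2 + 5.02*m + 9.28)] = (1.0515*m^2 - 62.2488*m + 35.1902)/(0.05*m^3 - 4.44*m^2 + 5.02*m + 9.28)^2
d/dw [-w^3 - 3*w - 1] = -3*w^2 - 3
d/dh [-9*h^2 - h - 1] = -18*h - 1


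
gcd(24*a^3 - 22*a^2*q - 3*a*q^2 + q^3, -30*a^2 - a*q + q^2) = -6*a + q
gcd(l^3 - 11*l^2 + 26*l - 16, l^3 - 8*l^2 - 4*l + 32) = l^2 - 10*l + 16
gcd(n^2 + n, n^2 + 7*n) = n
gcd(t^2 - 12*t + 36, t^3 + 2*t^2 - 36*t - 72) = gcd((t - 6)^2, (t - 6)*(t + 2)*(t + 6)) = t - 6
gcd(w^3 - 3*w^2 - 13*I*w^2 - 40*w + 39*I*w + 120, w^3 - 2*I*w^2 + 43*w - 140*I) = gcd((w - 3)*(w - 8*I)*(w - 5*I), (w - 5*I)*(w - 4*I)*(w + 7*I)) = w - 5*I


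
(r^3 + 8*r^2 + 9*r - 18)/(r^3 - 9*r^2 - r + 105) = (r^2 + 5*r - 6)/(r^2 - 12*r + 35)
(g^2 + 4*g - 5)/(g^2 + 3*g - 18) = (g^2 + 4*g - 5)/(g^2 + 3*g - 18)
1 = 1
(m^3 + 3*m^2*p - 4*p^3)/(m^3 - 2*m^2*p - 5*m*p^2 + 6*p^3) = (-m - 2*p)/(-m + 3*p)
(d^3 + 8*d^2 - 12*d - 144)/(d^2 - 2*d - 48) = (d^2 + 2*d - 24)/(d - 8)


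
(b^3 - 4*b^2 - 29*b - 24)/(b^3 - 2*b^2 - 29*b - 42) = (b^2 - 7*b - 8)/(b^2 - 5*b - 14)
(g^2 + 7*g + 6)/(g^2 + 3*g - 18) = (g + 1)/(g - 3)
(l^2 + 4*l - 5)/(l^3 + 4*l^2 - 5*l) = 1/l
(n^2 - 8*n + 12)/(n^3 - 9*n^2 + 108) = (n - 2)/(n^2 - 3*n - 18)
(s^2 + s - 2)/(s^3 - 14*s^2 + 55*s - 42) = (s + 2)/(s^2 - 13*s + 42)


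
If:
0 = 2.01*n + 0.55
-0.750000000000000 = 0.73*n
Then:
No Solution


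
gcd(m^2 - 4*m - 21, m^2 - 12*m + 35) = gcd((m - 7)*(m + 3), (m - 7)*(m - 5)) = m - 7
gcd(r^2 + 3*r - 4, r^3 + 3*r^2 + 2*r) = 1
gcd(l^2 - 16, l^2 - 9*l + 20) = l - 4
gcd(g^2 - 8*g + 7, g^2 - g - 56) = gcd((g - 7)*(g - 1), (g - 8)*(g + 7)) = 1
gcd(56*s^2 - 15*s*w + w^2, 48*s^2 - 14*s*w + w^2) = 8*s - w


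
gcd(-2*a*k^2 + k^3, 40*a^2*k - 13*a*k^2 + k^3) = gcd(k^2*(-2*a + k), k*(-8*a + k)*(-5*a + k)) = k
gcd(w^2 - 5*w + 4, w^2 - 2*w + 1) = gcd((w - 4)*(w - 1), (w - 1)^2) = w - 1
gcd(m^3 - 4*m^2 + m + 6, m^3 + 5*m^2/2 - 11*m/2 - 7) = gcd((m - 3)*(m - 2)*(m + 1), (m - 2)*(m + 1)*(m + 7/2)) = m^2 - m - 2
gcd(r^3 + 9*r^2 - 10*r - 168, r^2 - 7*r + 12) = r - 4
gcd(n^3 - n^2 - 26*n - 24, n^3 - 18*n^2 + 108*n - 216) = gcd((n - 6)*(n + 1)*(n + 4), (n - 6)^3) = n - 6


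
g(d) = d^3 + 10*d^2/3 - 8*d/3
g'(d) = 3*d^2 + 20*d/3 - 8/3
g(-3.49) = 7.40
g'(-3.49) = 10.61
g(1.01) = 1.74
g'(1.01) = 7.13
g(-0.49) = 1.99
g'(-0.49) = -5.21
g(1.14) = 2.77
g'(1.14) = 8.83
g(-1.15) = 5.95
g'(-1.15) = -6.37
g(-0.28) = 0.99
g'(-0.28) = -4.30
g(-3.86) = 2.45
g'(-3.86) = 16.30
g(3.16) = 56.41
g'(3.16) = 48.36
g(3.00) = 49.00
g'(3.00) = 44.33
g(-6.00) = -80.00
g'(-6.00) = 65.33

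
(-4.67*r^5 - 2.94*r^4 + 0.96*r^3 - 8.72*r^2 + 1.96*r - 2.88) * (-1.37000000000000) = 6.3979*r^5 + 4.0278*r^4 - 1.3152*r^3 + 11.9464*r^2 - 2.6852*r + 3.9456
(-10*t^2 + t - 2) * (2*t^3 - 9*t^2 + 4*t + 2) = -20*t^5 + 92*t^4 - 53*t^3 + 2*t^2 - 6*t - 4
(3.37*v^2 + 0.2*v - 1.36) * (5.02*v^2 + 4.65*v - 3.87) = 16.9174*v^4 + 16.6745*v^3 - 18.9391*v^2 - 7.098*v + 5.2632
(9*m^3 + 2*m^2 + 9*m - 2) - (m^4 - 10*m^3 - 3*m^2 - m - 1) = -m^4 + 19*m^3 + 5*m^2 + 10*m - 1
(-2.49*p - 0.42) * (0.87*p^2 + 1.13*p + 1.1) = -2.1663*p^3 - 3.1791*p^2 - 3.2136*p - 0.462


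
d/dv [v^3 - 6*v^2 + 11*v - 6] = 3*v^2 - 12*v + 11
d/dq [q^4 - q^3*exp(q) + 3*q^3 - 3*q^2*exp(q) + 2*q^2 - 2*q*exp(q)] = -q^3*exp(q) + 4*q^3 - 6*q^2*exp(q) + 9*q^2 - 8*q*exp(q) + 4*q - 2*exp(q)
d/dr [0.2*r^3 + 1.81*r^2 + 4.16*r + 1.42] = 0.6*r^2 + 3.62*r + 4.16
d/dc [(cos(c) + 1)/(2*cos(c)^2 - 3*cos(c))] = (4*cos(c) + cos(2*c) - 2)*sin(c)/((2*cos(c) - 3)^2*cos(c)^2)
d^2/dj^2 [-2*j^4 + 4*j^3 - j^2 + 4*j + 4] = -24*j^2 + 24*j - 2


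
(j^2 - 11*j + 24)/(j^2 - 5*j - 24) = (j - 3)/(j + 3)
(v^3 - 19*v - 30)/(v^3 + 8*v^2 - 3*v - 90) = (v^3 - 19*v - 30)/(v^3 + 8*v^2 - 3*v - 90)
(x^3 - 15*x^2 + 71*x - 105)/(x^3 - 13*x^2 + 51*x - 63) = (x - 5)/(x - 3)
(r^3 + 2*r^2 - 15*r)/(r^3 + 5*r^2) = (r - 3)/r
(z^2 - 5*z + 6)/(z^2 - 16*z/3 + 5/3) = 3*(z^2 - 5*z + 6)/(3*z^2 - 16*z + 5)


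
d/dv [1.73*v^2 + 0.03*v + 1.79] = 3.46*v + 0.03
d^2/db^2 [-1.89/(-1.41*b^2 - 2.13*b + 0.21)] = (-7.515018*b^2 - 11.352474*b + 1.89*(2.82*b + 2.13)*(5.64*b + 4.26) + 1.119258)/(1.41*b^2 + 2.13*b - 0.21)^3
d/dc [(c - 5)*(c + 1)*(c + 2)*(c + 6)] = 4*c^3 + 12*c^2 - 50*c - 88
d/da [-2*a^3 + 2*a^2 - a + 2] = -6*a^2 + 4*a - 1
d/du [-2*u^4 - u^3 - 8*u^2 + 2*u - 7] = -8*u^3 - 3*u^2 - 16*u + 2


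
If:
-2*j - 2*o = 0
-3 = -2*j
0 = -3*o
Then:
No Solution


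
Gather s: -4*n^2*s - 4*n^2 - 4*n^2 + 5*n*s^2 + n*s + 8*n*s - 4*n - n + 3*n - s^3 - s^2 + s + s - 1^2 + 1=-8*n^2 - 2*n - s^3 + s^2*(5*n - 1) + s*(-4*n^2 + 9*n + 2)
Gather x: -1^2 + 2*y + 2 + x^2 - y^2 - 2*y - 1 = x^2 - y^2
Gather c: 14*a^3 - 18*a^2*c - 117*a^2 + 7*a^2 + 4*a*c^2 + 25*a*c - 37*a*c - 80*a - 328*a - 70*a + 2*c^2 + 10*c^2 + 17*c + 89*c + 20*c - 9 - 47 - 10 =14*a^3 - 110*a^2 - 478*a + c^2*(4*a + 12) + c*(-18*a^2 - 12*a + 126) - 66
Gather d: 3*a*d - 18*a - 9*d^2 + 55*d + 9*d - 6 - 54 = -18*a - 9*d^2 + d*(3*a + 64) - 60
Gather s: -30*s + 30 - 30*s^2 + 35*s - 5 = -30*s^2 + 5*s + 25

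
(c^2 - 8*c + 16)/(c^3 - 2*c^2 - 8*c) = (c - 4)/(c*(c + 2))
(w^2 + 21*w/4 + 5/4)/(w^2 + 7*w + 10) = (w + 1/4)/(w + 2)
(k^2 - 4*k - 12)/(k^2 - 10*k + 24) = (k + 2)/(k - 4)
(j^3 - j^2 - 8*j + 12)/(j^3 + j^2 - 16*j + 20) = (j + 3)/(j + 5)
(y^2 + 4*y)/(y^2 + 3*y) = (y + 4)/(y + 3)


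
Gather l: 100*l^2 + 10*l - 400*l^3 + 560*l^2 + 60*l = -400*l^3 + 660*l^2 + 70*l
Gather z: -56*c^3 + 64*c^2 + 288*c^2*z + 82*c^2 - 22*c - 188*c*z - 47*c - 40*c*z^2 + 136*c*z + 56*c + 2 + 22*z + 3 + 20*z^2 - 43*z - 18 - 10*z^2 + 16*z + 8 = -56*c^3 + 146*c^2 - 13*c + z^2*(10 - 40*c) + z*(288*c^2 - 52*c - 5) - 5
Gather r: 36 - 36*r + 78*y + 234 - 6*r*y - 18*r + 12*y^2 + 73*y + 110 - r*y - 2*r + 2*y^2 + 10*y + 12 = r*(-7*y - 56) + 14*y^2 + 161*y + 392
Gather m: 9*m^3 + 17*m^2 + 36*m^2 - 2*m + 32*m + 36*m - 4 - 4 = 9*m^3 + 53*m^2 + 66*m - 8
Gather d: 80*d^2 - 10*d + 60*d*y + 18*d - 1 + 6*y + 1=80*d^2 + d*(60*y + 8) + 6*y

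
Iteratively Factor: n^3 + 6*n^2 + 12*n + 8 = (n + 2)*(n^2 + 4*n + 4) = (n + 2)^2*(n + 2)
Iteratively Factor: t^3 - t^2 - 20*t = (t + 4)*(t^2 - 5*t) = t*(t + 4)*(t - 5)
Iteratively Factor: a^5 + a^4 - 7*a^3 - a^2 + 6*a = (a - 1)*(a^4 + 2*a^3 - 5*a^2 - 6*a) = (a - 1)*(a + 3)*(a^3 - a^2 - 2*a) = a*(a - 1)*(a + 3)*(a^2 - a - 2) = a*(a - 1)*(a + 1)*(a + 3)*(a - 2)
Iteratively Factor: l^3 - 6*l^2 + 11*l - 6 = (l - 1)*(l^2 - 5*l + 6) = (l - 3)*(l - 1)*(l - 2)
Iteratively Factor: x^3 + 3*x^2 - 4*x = (x - 1)*(x^2 + 4*x) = (x - 1)*(x + 4)*(x)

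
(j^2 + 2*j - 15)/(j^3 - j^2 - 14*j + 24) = (j + 5)/(j^2 + 2*j - 8)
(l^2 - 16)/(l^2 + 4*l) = (l - 4)/l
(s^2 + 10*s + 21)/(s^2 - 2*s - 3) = (s^2 + 10*s + 21)/(s^2 - 2*s - 3)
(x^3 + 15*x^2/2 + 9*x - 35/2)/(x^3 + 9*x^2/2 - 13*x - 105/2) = (2*x^2 + 5*x - 7)/(2*x^2 - x - 21)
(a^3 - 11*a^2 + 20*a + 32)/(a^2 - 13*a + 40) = (a^2 - 3*a - 4)/(a - 5)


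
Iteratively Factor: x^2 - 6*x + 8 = (x - 2)*(x - 4)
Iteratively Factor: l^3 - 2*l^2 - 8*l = (l)*(l^2 - 2*l - 8) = l*(l + 2)*(l - 4)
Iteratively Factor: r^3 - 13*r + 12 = (r - 1)*(r^2 + r - 12) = (r - 3)*(r - 1)*(r + 4)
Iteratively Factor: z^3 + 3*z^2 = (z + 3)*(z^2) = z*(z + 3)*(z)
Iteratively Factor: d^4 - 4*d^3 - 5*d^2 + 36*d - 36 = (d + 3)*(d^3 - 7*d^2 + 16*d - 12) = (d - 2)*(d + 3)*(d^2 - 5*d + 6) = (d - 3)*(d - 2)*(d + 3)*(d - 2)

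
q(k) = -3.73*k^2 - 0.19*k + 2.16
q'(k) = -7.46*k - 0.19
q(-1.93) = -11.37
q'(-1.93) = 14.21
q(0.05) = 2.14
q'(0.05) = -0.56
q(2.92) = -30.20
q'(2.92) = -21.97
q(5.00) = -92.04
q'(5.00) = -37.49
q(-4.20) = -62.84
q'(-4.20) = 31.14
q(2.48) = -21.25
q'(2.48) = -18.69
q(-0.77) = 0.09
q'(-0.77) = 5.55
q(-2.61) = -22.75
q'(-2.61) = 19.28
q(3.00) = -31.98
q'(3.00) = -22.57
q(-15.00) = -834.24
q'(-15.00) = 111.71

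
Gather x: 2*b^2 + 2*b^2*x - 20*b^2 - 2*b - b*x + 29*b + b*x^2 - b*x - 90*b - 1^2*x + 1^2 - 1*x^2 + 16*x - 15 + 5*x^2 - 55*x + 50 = -18*b^2 - 63*b + x^2*(b + 4) + x*(2*b^2 - 2*b - 40) + 36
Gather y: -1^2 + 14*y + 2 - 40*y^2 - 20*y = -40*y^2 - 6*y + 1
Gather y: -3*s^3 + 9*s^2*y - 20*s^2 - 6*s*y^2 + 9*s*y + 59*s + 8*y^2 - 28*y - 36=-3*s^3 - 20*s^2 + 59*s + y^2*(8 - 6*s) + y*(9*s^2 + 9*s - 28) - 36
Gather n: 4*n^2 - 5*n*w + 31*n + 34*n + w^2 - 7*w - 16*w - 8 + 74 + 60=4*n^2 + n*(65 - 5*w) + w^2 - 23*w + 126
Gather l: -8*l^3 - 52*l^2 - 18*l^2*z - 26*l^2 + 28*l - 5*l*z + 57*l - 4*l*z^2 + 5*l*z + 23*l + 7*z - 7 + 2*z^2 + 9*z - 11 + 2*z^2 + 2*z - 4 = -8*l^3 + l^2*(-18*z - 78) + l*(108 - 4*z^2) + 4*z^2 + 18*z - 22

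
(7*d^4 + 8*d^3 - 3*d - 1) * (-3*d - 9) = -21*d^5 - 87*d^4 - 72*d^3 + 9*d^2 + 30*d + 9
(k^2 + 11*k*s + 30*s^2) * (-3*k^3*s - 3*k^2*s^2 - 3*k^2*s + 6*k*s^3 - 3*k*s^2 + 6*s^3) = -3*k^5*s - 36*k^4*s^2 - 3*k^4*s - 117*k^3*s^3 - 36*k^3*s^2 - 24*k^2*s^4 - 117*k^2*s^3 + 180*k*s^5 - 24*k*s^4 + 180*s^5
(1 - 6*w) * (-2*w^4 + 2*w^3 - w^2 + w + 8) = 12*w^5 - 14*w^4 + 8*w^3 - 7*w^2 - 47*w + 8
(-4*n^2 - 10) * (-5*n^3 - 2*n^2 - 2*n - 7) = 20*n^5 + 8*n^4 + 58*n^3 + 48*n^2 + 20*n + 70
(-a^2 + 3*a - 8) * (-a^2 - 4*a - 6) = a^4 + a^3 + 2*a^2 + 14*a + 48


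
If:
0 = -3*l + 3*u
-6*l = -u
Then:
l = 0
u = 0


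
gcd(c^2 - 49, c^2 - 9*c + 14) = c - 7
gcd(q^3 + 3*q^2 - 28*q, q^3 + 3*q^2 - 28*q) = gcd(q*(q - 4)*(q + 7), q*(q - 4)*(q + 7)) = q^3 + 3*q^2 - 28*q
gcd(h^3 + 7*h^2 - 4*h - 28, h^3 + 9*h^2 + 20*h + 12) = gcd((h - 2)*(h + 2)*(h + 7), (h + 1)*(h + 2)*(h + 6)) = h + 2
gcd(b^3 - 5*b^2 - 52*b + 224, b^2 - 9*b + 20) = b - 4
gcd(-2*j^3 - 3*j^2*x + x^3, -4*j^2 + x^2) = -2*j + x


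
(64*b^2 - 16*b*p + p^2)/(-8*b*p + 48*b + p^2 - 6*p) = (-8*b + p)/(p - 6)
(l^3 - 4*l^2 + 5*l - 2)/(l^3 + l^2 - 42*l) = (l^3 - 4*l^2 + 5*l - 2)/(l*(l^2 + l - 42))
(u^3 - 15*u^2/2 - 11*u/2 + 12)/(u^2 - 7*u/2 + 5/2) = (2*u^2 - 13*u - 24)/(2*u - 5)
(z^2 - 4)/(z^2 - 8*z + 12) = (z + 2)/(z - 6)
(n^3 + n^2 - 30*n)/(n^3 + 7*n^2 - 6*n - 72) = n*(n - 5)/(n^2 + n - 12)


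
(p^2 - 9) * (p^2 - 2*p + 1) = p^4 - 2*p^3 - 8*p^2 + 18*p - 9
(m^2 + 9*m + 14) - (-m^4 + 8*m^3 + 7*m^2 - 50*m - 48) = m^4 - 8*m^3 - 6*m^2 + 59*m + 62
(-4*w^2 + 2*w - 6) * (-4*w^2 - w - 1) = 16*w^4 - 4*w^3 + 26*w^2 + 4*w + 6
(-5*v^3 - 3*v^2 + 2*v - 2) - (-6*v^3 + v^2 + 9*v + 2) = v^3 - 4*v^2 - 7*v - 4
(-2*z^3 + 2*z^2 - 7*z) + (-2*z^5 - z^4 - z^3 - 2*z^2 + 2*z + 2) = -2*z^5 - z^4 - 3*z^3 - 5*z + 2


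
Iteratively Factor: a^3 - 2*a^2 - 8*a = (a + 2)*(a^2 - 4*a) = (a - 4)*(a + 2)*(a)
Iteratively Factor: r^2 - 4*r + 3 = (r - 3)*(r - 1)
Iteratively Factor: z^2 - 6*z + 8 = (z - 4)*(z - 2)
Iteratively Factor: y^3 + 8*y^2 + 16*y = (y)*(y^2 + 8*y + 16) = y*(y + 4)*(y + 4)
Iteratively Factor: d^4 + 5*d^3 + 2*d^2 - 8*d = (d + 4)*(d^3 + d^2 - 2*d) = (d + 2)*(d + 4)*(d^2 - d) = (d - 1)*(d + 2)*(d + 4)*(d)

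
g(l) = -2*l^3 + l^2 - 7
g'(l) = -6*l^2 + 2*l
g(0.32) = -6.96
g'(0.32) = 0.03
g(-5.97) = 454.19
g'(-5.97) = -225.79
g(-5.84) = 425.46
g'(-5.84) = -216.31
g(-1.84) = 8.84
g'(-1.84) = -23.99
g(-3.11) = 62.83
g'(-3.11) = -64.25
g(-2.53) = 31.79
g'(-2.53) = -43.47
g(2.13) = -21.79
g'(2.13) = -22.96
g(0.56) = -7.04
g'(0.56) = -0.76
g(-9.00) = 1532.00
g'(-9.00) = -504.00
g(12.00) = -3319.00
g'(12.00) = -840.00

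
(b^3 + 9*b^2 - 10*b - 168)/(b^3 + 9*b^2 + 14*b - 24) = (b^2 + 3*b - 28)/(b^2 + 3*b - 4)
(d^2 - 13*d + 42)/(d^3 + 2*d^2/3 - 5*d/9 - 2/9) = 9*(d^2 - 13*d + 42)/(9*d^3 + 6*d^2 - 5*d - 2)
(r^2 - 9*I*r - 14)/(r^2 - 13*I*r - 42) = (r - 2*I)/(r - 6*I)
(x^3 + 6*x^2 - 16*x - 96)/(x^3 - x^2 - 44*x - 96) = (x^2 + 2*x - 24)/(x^2 - 5*x - 24)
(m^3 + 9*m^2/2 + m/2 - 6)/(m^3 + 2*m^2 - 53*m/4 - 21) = 2*(m - 1)/(2*m - 7)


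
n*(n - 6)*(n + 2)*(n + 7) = n^4 + 3*n^3 - 40*n^2 - 84*n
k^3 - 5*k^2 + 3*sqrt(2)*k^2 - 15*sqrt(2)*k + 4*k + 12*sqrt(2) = (k - 4)*(k - 1)*(k + 3*sqrt(2))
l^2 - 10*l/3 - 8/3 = (l - 4)*(l + 2/3)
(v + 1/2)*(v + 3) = v^2 + 7*v/2 + 3/2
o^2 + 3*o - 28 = (o - 4)*(o + 7)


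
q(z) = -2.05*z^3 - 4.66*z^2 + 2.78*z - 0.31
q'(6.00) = -274.54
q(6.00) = -594.19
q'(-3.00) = -24.61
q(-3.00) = 4.76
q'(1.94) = -38.45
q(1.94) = -27.42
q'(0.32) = -0.83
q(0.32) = 0.04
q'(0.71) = -6.94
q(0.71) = -1.42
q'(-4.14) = -64.04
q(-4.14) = 53.77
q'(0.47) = -2.96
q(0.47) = -0.25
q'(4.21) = -145.46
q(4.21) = -224.17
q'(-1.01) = 5.92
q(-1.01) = -5.76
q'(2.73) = -68.50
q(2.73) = -69.16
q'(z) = -6.15*z^2 - 9.32*z + 2.78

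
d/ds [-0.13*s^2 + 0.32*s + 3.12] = 0.32 - 0.26*s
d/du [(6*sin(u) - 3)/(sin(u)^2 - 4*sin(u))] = 6*(sin(u) + cos(u)^2 - 3)*cos(u)/((sin(u) - 4)^2*sin(u)^2)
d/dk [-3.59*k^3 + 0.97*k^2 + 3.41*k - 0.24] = -10.77*k^2 + 1.94*k + 3.41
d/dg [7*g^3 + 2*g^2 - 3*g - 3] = 21*g^2 + 4*g - 3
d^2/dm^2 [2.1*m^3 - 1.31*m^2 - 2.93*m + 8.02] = 12.6*m - 2.62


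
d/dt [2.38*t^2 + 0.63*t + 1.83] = 4.76*t + 0.63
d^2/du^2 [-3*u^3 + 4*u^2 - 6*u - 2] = 8 - 18*u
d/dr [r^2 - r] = 2*r - 1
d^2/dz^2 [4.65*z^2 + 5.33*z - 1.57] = 9.30000000000000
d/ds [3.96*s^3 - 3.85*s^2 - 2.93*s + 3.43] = 11.88*s^2 - 7.7*s - 2.93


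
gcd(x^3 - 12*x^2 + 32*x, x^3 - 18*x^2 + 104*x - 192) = x^2 - 12*x + 32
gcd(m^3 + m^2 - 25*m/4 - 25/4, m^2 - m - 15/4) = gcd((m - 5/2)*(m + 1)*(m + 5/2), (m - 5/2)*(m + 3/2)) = m - 5/2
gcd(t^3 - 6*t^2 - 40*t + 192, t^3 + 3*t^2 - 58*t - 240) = t^2 - 2*t - 48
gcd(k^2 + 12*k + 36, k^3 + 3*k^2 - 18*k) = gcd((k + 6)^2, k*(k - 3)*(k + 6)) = k + 6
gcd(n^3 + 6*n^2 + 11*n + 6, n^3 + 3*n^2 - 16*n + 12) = 1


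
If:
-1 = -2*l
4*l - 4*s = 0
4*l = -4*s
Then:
No Solution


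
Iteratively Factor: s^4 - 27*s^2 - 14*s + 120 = (s + 3)*(s^3 - 3*s^2 - 18*s + 40) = (s - 5)*(s + 3)*(s^2 + 2*s - 8) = (s - 5)*(s - 2)*(s + 3)*(s + 4)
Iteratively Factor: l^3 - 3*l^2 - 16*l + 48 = (l - 3)*(l^2 - 16) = (l - 3)*(l + 4)*(l - 4)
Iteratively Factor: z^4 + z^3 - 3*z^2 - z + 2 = (z + 2)*(z^3 - z^2 - z + 1) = (z - 1)*(z + 2)*(z^2 - 1) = (z - 1)*(z + 1)*(z + 2)*(z - 1)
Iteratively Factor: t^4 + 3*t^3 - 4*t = (t)*(t^3 + 3*t^2 - 4) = t*(t + 2)*(t^2 + t - 2) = t*(t - 1)*(t + 2)*(t + 2)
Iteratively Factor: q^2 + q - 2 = (q - 1)*(q + 2)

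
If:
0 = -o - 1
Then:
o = -1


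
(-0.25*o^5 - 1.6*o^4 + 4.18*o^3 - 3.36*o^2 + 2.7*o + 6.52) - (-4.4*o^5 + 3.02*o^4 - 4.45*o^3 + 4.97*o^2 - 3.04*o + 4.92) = 4.15*o^5 - 4.62*o^4 + 8.63*o^3 - 8.33*o^2 + 5.74*o + 1.6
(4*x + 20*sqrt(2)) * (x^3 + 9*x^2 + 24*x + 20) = 4*x^4 + 20*sqrt(2)*x^3 + 36*x^3 + 96*x^2 + 180*sqrt(2)*x^2 + 80*x + 480*sqrt(2)*x + 400*sqrt(2)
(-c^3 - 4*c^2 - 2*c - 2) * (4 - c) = c^4 - 14*c^2 - 6*c - 8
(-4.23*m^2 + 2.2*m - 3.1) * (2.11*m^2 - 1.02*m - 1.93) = -8.9253*m^4 + 8.9566*m^3 - 0.6211*m^2 - 1.084*m + 5.983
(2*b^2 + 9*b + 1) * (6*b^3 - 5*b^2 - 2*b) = 12*b^5 + 44*b^4 - 43*b^3 - 23*b^2 - 2*b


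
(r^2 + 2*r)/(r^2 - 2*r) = (r + 2)/(r - 2)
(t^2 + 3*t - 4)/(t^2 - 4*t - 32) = (t - 1)/(t - 8)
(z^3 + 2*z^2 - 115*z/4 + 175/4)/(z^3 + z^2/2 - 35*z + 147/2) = (4*z^2 - 20*z + 25)/(2*(2*z^2 - 13*z + 21))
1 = 1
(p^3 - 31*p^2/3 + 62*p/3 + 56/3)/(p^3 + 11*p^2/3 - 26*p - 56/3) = (p - 7)/(p + 7)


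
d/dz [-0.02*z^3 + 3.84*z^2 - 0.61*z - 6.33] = -0.06*z^2 + 7.68*z - 0.61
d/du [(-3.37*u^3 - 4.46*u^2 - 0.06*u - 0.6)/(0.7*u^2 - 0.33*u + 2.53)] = (-2.359*u^4 + 2.2242*u^3 - 24.0645*u^2 - 21.7276*u - 0.3498)/(0.49*u^4 - 0.462*u^3 + 3.6509*u^2 - 1.6698*u + 6.4009)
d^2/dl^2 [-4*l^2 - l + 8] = -8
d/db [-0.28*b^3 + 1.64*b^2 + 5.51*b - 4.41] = -0.84*b^2 + 3.28*b + 5.51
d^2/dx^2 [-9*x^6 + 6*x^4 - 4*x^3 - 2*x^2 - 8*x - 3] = -270*x^4 + 72*x^2 - 24*x - 4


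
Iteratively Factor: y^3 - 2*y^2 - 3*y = (y + 1)*(y^2 - 3*y) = y*(y + 1)*(y - 3)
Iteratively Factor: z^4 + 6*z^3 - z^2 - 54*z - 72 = (z + 3)*(z^3 + 3*z^2 - 10*z - 24) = (z + 3)*(z + 4)*(z^2 - z - 6) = (z - 3)*(z + 3)*(z + 4)*(z + 2)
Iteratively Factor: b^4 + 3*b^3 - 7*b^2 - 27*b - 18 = (b + 3)*(b^3 - 7*b - 6) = (b - 3)*(b + 3)*(b^2 + 3*b + 2) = (b - 3)*(b + 1)*(b + 3)*(b + 2)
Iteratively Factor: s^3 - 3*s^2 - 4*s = (s + 1)*(s^2 - 4*s) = (s - 4)*(s + 1)*(s)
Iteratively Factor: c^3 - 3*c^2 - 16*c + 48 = (c - 4)*(c^2 + c - 12) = (c - 4)*(c + 4)*(c - 3)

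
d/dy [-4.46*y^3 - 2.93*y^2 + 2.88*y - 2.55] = -13.38*y^2 - 5.86*y + 2.88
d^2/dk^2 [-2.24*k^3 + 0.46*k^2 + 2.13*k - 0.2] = 0.92 - 13.44*k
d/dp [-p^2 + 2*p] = 2 - 2*p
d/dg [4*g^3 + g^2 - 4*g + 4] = 12*g^2 + 2*g - 4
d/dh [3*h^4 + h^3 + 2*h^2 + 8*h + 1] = 12*h^3 + 3*h^2 + 4*h + 8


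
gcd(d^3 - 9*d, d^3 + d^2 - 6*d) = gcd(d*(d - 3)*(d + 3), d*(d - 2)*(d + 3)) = d^2 + 3*d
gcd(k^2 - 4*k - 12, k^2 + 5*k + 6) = k + 2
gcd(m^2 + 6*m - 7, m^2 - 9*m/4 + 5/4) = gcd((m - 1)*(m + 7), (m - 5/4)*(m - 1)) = m - 1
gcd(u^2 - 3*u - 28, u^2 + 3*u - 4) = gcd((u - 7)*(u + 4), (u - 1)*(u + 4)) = u + 4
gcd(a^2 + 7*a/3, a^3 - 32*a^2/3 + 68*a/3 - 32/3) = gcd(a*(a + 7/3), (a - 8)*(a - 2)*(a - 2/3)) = 1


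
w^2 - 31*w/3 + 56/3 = (w - 8)*(w - 7/3)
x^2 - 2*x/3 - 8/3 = (x - 2)*(x + 4/3)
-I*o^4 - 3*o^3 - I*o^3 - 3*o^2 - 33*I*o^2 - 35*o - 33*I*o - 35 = (o - 7*I)*(o - I)*(o + 5*I)*(-I*o - I)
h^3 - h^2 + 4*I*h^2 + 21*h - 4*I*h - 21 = (h - 1)*(h - 3*I)*(h + 7*I)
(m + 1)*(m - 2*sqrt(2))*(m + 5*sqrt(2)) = m^3 + m^2 + 3*sqrt(2)*m^2 - 20*m + 3*sqrt(2)*m - 20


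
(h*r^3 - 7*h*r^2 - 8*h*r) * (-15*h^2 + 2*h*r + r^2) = -15*h^3*r^3 + 105*h^3*r^2 + 120*h^3*r + 2*h^2*r^4 - 14*h^2*r^3 - 16*h^2*r^2 + h*r^5 - 7*h*r^4 - 8*h*r^3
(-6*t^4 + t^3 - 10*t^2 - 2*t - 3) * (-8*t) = 48*t^5 - 8*t^4 + 80*t^3 + 16*t^2 + 24*t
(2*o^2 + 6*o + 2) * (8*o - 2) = 16*o^3 + 44*o^2 + 4*o - 4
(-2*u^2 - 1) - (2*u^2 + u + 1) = -4*u^2 - u - 2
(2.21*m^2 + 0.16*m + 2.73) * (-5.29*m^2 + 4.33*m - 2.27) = -11.6909*m^4 + 8.7229*m^3 - 18.7656*m^2 + 11.4577*m - 6.1971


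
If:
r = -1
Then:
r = -1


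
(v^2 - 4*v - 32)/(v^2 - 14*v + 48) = (v + 4)/(v - 6)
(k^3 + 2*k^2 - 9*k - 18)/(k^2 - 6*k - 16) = (k^2 - 9)/(k - 8)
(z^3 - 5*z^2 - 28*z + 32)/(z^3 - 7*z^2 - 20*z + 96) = (z - 1)/(z - 3)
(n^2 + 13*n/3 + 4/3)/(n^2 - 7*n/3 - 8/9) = 3*(n + 4)/(3*n - 8)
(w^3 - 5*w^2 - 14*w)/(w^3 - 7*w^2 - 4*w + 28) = w/(w - 2)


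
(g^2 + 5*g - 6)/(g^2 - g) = (g + 6)/g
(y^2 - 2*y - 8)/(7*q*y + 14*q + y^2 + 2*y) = (y - 4)/(7*q + y)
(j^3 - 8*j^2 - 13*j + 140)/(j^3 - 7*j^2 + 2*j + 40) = (j^2 - 3*j - 28)/(j^2 - 2*j - 8)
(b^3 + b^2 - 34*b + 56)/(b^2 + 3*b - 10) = (b^2 + 3*b - 28)/(b + 5)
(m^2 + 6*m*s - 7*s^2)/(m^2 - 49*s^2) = (-m + s)/(-m + 7*s)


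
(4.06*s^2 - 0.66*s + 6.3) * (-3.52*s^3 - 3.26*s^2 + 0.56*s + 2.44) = -14.2912*s^5 - 10.9124*s^4 - 17.7508*s^3 - 11.0012*s^2 + 1.9176*s + 15.372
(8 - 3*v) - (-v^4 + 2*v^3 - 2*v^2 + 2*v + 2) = v^4 - 2*v^3 + 2*v^2 - 5*v + 6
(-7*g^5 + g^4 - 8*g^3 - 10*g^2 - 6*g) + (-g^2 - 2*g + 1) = -7*g^5 + g^4 - 8*g^3 - 11*g^2 - 8*g + 1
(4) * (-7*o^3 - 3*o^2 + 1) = -28*o^3 - 12*o^2 + 4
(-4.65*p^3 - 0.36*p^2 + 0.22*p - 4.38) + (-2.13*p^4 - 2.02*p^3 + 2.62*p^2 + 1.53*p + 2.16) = -2.13*p^4 - 6.67*p^3 + 2.26*p^2 + 1.75*p - 2.22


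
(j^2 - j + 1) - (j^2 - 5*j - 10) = 4*j + 11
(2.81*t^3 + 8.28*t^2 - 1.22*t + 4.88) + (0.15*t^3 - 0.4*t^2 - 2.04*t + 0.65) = 2.96*t^3 + 7.88*t^2 - 3.26*t + 5.53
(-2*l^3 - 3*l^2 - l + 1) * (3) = -6*l^3 - 9*l^2 - 3*l + 3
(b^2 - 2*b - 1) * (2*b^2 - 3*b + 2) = 2*b^4 - 7*b^3 + 6*b^2 - b - 2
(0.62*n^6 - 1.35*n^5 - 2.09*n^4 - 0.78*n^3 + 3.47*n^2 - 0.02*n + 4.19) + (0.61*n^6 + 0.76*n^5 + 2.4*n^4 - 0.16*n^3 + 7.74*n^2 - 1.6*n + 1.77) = 1.23*n^6 - 0.59*n^5 + 0.31*n^4 - 0.94*n^3 + 11.21*n^2 - 1.62*n + 5.96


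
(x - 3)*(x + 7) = x^2 + 4*x - 21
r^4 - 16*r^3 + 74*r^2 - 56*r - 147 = (r - 7)^2*(r - 3)*(r + 1)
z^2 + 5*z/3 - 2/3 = (z - 1/3)*(z + 2)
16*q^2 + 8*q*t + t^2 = (4*q + t)^2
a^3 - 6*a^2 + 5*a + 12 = (a - 4)*(a - 3)*(a + 1)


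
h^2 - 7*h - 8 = (h - 8)*(h + 1)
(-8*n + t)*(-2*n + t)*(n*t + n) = 16*n^3*t + 16*n^3 - 10*n^2*t^2 - 10*n^2*t + n*t^3 + n*t^2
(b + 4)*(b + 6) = b^2 + 10*b + 24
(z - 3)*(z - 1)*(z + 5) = z^3 + z^2 - 17*z + 15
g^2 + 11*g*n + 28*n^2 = (g + 4*n)*(g + 7*n)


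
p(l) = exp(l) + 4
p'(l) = exp(l)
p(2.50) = 16.18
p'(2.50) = 12.18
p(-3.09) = 4.05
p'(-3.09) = 0.05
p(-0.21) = 4.81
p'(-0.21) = 0.81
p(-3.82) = 4.02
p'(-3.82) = 0.02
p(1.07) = 6.92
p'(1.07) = 2.92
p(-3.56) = 4.03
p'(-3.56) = 0.03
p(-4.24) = 4.01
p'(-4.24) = 0.01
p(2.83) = 20.95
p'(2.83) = 16.95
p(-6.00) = 4.00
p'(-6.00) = 0.00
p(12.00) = 162758.79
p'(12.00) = 162754.79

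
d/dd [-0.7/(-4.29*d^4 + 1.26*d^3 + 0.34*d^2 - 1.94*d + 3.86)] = (-12.012*d^3 + 2.646*d^2 + 0.476*d - 1.358)/(-4.29*d^4 + 1.26*d^3 + 0.34*d^2 - 1.94*d + 3.86)^2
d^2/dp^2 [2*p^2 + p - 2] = 4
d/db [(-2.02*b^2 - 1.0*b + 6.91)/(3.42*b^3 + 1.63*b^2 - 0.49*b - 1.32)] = (6.9084*b^4 + 6.84*b^3 - 68.2768*b^2 - 17.1938*b + 4.7059)/(11.6964*b^6 + 11.1492*b^5 - 0.6947*b^4 - 10.6262*b^3 - 4.0631*b^2 + 1.2936*b + 1.7424)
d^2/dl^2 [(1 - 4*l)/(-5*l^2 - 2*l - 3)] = 2*(4*(4*l - 1)*(5*l + 1)^2 - 3*(20*l + 1)*(5*l^2 + 2*l + 3))/(5*l^2 + 2*l + 3)^3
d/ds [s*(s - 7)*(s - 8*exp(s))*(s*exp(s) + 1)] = s*(s - 7)*(s + 1)*(s - 8*exp(s))*exp(s) - s*(s - 7)*(s*exp(s) + 1)*(8*exp(s) - 1) + s*(s - 8*exp(s))*(s*exp(s) + 1) + (s - 7)*(s - 8*exp(s))*(s*exp(s) + 1)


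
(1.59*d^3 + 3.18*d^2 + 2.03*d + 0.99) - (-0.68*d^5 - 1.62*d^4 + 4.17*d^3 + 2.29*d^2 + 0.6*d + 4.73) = 0.68*d^5 + 1.62*d^4 - 2.58*d^3 + 0.89*d^2 + 1.43*d - 3.74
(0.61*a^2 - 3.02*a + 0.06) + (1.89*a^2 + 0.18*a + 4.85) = 2.5*a^2 - 2.84*a + 4.91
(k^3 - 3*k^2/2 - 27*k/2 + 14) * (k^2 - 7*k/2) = k^5 - 5*k^4 - 33*k^3/4 + 245*k^2/4 - 49*k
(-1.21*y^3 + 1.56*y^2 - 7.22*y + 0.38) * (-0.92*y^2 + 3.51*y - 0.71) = 1.1132*y^5 - 5.6823*y^4 + 12.9771*y^3 - 26.7994*y^2 + 6.46*y - 0.2698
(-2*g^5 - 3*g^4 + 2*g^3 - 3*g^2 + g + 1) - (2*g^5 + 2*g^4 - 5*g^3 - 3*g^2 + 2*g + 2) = -4*g^5 - 5*g^4 + 7*g^3 - g - 1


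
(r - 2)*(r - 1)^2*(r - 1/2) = r^4 - 9*r^3/2 + 7*r^2 - 9*r/2 + 1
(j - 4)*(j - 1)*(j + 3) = j^3 - 2*j^2 - 11*j + 12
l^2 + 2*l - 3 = (l - 1)*(l + 3)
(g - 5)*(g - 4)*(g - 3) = g^3 - 12*g^2 + 47*g - 60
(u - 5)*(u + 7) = u^2 + 2*u - 35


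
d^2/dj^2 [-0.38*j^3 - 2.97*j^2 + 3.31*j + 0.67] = -2.28*j - 5.94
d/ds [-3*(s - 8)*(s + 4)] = 12 - 6*s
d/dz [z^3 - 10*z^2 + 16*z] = 3*z^2 - 20*z + 16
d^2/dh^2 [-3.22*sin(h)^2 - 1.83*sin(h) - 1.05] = 12.88*sin(h)^2 + 1.83*sin(h) - 6.44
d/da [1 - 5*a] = -5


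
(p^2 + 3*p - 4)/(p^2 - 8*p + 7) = (p + 4)/(p - 7)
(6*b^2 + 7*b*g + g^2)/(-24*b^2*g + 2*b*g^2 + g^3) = (-b - g)/(g*(4*b - g))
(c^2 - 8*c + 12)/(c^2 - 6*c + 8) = (c - 6)/(c - 4)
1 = 1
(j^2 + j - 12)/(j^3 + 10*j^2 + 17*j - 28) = (j - 3)/(j^2 + 6*j - 7)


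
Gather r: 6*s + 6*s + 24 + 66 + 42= 12*s + 132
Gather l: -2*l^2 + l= -2*l^2 + l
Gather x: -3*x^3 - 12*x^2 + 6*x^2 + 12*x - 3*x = -3*x^3 - 6*x^2 + 9*x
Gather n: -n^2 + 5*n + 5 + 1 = -n^2 + 5*n + 6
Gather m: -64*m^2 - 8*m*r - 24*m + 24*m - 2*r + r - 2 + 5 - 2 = -64*m^2 - 8*m*r - r + 1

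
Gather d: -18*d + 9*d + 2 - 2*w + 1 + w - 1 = -9*d - w + 2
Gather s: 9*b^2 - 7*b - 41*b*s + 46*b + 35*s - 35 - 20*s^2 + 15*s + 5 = 9*b^2 + 39*b - 20*s^2 + s*(50 - 41*b) - 30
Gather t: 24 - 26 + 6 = 4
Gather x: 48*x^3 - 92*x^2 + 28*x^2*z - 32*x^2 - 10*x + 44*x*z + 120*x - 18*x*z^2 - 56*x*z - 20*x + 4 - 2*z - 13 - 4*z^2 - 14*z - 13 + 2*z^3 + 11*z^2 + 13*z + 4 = 48*x^3 + x^2*(28*z - 124) + x*(-18*z^2 - 12*z + 90) + 2*z^3 + 7*z^2 - 3*z - 18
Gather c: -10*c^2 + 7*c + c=-10*c^2 + 8*c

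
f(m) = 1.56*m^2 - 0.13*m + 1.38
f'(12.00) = 37.31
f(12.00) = 224.46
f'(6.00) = 18.59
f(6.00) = 56.76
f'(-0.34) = -1.19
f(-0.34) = 1.60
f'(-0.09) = -0.41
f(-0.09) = 1.40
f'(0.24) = 0.62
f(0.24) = 1.44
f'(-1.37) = -4.40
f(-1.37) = 4.49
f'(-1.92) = -6.12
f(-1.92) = 7.38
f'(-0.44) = -1.50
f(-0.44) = 1.74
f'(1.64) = 4.99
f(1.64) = 5.36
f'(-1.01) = -3.28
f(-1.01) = 3.10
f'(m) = 3.12*m - 0.13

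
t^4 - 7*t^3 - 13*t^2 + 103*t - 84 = (t - 7)*(t - 3)*(t - 1)*(t + 4)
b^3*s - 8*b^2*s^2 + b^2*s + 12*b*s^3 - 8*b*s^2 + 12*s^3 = (b - 6*s)*(b - 2*s)*(b*s + s)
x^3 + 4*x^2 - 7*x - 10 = (x - 2)*(x + 1)*(x + 5)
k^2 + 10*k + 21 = (k + 3)*(k + 7)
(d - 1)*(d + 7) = d^2 + 6*d - 7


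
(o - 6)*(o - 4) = o^2 - 10*o + 24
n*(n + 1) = n^2 + n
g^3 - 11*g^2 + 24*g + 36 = (g - 6)^2*(g + 1)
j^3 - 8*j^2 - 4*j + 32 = (j - 8)*(j - 2)*(j + 2)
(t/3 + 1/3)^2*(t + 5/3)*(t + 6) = t^4/9 + 29*t^3/27 + 79*t^2/27 + 83*t/27 + 10/9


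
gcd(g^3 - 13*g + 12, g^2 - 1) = g - 1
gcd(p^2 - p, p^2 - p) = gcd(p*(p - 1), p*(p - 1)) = p^2 - p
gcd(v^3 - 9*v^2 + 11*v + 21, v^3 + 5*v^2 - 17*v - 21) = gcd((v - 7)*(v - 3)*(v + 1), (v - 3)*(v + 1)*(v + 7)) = v^2 - 2*v - 3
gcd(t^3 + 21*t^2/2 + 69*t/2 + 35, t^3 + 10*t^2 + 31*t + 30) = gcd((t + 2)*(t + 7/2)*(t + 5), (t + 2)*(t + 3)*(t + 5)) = t^2 + 7*t + 10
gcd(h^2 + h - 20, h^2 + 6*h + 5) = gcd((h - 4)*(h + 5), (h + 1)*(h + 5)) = h + 5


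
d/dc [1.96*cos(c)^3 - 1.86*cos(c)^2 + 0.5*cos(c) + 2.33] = (-5.88*cos(c)^2 + 3.72*cos(c) - 0.5)*sin(c)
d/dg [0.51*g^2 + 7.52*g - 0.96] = 1.02*g + 7.52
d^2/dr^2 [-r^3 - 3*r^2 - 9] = -6*r - 6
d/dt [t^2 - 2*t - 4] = 2*t - 2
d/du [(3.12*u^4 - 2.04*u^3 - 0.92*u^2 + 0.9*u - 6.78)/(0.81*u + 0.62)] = (7.5816*u^4 + 4.4328*u^3 - 4.5396*u^2 - 1.1408*u + 6.0498)/(0.6561*u^2 + 1.0044*u + 0.3844)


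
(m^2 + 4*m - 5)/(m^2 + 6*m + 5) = (m - 1)/(m + 1)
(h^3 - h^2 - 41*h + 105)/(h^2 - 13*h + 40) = (h^2 + 4*h - 21)/(h - 8)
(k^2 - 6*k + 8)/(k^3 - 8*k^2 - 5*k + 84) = (k - 2)/(k^2 - 4*k - 21)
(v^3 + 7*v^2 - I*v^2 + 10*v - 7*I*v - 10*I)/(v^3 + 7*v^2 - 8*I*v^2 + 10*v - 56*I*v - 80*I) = (v - I)/(v - 8*I)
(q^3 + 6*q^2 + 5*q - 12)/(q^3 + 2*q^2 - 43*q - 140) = (q^2 + 2*q - 3)/(q^2 - 2*q - 35)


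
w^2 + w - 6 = (w - 2)*(w + 3)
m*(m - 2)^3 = m^4 - 6*m^3 + 12*m^2 - 8*m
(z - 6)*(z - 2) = z^2 - 8*z + 12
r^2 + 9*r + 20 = (r + 4)*(r + 5)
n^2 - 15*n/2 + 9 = (n - 6)*(n - 3/2)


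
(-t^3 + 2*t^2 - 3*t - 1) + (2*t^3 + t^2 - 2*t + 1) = t^3 + 3*t^2 - 5*t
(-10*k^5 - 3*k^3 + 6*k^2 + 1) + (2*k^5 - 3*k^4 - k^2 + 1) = -8*k^5 - 3*k^4 - 3*k^3 + 5*k^2 + 2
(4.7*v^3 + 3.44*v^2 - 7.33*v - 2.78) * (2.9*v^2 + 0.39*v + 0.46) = 13.63*v^5 + 11.809*v^4 - 17.7534*v^3 - 9.3383*v^2 - 4.456*v - 1.2788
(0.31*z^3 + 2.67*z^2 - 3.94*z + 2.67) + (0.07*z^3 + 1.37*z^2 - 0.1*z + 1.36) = 0.38*z^3 + 4.04*z^2 - 4.04*z + 4.03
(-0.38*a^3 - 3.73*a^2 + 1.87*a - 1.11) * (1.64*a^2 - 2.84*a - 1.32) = -0.6232*a^5 - 5.038*a^4 + 14.1616*a^3 - 2.2076*a^2 + 0.684*a + 1.4652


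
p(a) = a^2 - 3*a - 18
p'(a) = 2*a - 3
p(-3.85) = 8.37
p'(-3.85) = -10.70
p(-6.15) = 38.27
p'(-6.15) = -15.30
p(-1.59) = -10.70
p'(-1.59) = -6.18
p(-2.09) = -7.36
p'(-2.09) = -7.18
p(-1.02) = -13.90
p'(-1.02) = -5.04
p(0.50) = -19.25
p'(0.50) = -2.00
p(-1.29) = -12.47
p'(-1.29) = -5.58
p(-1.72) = -9.88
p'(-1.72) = -6.44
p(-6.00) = 36.00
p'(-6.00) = -15.00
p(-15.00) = 252.00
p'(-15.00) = -33.00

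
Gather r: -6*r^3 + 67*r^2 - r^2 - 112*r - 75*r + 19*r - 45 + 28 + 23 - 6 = -6*r^3 + 66*r^2 - 168*r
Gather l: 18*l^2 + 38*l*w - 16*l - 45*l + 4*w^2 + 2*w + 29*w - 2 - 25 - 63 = 18*l^2 + l*(38*w - 61) + 4*w^2 + 31*w - 90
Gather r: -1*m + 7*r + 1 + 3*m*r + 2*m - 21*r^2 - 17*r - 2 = m - 21*r^2 + r*(3*m - 10) - 1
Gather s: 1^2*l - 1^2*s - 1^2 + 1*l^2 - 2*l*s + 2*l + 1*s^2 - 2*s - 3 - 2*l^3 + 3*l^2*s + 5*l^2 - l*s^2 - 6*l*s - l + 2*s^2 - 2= -2*l^3 + 6*l^2 + 2*l + s^2*(3 - l) + s*(3*l^2 - 8*l - 3) - 6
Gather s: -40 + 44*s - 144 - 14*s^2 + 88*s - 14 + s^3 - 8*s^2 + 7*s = s^3 - 22*s^2 + 139*s - 198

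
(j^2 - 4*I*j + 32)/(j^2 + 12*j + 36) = (j^2 - 4*I*j + 32)/(j^2 + 12*j + 36)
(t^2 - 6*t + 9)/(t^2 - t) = (t^2 - 6*t + 9)/(t*(t - 1))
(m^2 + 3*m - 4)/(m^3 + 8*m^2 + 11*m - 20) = 1/(m + 5)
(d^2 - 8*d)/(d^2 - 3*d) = (d - 8)/(d - 3)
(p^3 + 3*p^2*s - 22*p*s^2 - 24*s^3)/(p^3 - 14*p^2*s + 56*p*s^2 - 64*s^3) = (p^2 + 7*p*s + 6*s^2)/(p^2 - 10*p*s + 16*s^2)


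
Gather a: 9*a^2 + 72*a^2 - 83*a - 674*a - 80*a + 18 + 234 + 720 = 81*a^2 - 837*a + 972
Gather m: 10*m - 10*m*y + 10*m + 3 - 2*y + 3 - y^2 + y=m*(20 - 10*y) - y^2 - y + 6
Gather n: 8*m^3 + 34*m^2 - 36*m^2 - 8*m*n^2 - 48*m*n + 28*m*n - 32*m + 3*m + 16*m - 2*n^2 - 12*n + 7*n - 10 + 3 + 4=8*m^3 - 2*m^2 - 13*m + n^2*(-8*m - 2) + n*(-20*m - 5) - 3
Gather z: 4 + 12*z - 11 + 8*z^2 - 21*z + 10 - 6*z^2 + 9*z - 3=2*z^2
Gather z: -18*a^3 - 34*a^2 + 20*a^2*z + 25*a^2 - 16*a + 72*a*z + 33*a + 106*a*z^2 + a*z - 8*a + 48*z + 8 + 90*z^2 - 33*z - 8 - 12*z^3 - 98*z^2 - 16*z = -18*a^3 - 9*a^2 + 9*a - 12*z^3 + z^2*(106*a - 8) + z*(20*a^2 + 73*a - 1)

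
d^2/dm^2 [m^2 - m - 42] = 2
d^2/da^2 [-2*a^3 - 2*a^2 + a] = -12*a - 4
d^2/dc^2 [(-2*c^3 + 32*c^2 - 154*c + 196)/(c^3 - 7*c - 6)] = 16*(4*c^6 - 63*c^5 + 222*c^4 + 21*c^3 - 1239*c^2 + 414*c + 2153)/(c^9 - 21*c^7 - 18*c^6 + 147*c^5 + 252*c^4 - 235*c^3 - 882*c^2 - 756*c - 216)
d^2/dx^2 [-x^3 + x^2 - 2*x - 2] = 2 - 6*x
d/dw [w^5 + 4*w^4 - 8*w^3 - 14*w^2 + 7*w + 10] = 5*w^4 + 16*w^3 - 24*w^2 - 28*w + 7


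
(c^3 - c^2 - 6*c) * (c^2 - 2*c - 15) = c^5 - 3*c^4 - 19*c^3 + 27*c^2 + 90*c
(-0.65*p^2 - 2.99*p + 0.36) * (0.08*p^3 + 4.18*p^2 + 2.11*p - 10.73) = -0.052*p^5 - 2.9562*p^4 - 13.8409*p^3 + 2.1704*p^2 + 32.8423*p - 3.8628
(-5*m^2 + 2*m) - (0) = -5*m^2 + 2*m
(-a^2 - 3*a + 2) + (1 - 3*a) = -a^2 - 6*a + 3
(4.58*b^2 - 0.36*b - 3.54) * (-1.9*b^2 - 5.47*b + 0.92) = -8.702*b^4 - 24.3686*b^3 + 12.9088*b^2 + 19.0326*b - 3.2568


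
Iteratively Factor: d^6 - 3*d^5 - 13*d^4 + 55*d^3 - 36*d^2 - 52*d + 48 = (d - 3)*(d^5 - 13*d^3 + 16*d^2 + 12*d - 16) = (d - 3)*(d + 4)*(d^4 - 4*d^3 + 3*d^2 + 4*d - 4) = (d - 3)*(d - 1)*(d + 4)*(d^3 - 3*d^2 + 4) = (d - 3)*(d - 1)*(d + 1)*(d + 4)*(d^2 - 4*d + 4) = (d - 3)*(d - 2)*(d - 1)*(d + 1)*(d + 4)*(d - 2)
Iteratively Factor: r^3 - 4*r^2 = (r)*(r^2 - 4*r) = r^2*(r - 4)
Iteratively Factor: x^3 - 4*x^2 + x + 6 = (x + 1)*(x^2 - 5*x + 6) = (x - 3)*(x + 1)*(x - 2)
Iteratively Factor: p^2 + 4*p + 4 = (p + 2)*(p + 2)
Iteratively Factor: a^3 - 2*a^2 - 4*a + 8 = (a + 2)*(a^2 - 4*a + 4) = (a - 2)*(a + 2)*(a - 2)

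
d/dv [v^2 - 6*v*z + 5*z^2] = 2*v - 6*z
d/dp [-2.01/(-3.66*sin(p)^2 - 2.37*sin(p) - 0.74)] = -(14.7132*sin(p) + 4.7637)*cos(p)/(3.66*sin(p)^2 + 2.37*sin(p) + 0.74)^2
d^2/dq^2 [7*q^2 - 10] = 14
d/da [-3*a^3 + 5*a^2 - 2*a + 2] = -9*a^2 + 10*a - 2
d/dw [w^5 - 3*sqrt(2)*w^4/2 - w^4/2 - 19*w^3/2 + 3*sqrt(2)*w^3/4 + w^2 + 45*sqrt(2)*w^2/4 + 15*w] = 5*w^4 - 6*sqrt(2)*w^3 - 2*w^3 - 57*w^2/2 + 9*sqrt(2)*w^2/4 + 2*w + 45*sqrt(2)*w/2 + 15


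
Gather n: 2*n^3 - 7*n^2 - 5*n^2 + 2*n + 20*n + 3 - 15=2*n^3 - 12*n^2 + 22*n - 12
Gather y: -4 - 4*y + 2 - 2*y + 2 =-6*y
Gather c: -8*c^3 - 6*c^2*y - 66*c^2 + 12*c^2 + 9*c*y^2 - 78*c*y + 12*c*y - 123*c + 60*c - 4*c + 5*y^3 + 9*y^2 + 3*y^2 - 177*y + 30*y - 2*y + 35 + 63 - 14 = -8*c^3 + c^2*(-6*y - 54) + c*(9*y^2 - 66*y - 67) + 5*y^3 + 12*y^2 - 149*y + 84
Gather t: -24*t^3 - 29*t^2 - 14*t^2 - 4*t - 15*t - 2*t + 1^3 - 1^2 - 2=-24*t^3 - 43*t^2 - 21*t - 2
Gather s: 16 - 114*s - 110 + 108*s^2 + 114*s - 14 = 108*s^2 - 108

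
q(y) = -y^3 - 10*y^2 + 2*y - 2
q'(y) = -3*y^2 - 20*y + 2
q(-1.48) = -23.62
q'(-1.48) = 25.03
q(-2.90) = -67.51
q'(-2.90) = 34.77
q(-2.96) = -69.60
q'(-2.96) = 34.92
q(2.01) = -46.50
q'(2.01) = -50.32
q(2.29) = -61.87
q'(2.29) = -59.53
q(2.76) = -93.68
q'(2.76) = -76.05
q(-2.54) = -55.21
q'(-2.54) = 33.45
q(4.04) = -223.08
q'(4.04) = -127.76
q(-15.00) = 1093.00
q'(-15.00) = -373.00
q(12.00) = -3146.00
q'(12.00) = -670.00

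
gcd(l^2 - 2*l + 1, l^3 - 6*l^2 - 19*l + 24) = l - 1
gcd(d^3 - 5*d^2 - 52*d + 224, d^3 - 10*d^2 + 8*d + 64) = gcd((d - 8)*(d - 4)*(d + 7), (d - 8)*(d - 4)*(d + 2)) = d^2 - 12*d + 32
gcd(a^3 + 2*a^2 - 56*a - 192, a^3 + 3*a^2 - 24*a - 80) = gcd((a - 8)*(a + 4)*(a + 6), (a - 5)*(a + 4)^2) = a + 4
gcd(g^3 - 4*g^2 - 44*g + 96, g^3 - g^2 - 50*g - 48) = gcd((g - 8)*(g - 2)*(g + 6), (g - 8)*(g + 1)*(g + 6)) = g^2 - 2*g - 48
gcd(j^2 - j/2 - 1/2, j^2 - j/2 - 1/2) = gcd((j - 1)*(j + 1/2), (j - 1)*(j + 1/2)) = j^2 - j/2 - 1/2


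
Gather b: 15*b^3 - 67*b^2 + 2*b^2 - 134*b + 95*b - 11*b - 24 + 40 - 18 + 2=15*b^3 - 65*b^2 - 50*b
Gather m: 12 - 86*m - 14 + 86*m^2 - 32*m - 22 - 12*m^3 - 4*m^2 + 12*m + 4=-12*m^3 + 82*m^2 - 106*m - 20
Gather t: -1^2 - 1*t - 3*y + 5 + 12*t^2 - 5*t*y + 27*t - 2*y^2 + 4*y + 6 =12*t^2 + t*(26 - 5*y) - 2*y^2 + y + 10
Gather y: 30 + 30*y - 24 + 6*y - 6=36*y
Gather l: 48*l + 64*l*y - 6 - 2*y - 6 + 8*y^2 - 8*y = l*(64*y + 48) + 8*y^2 - 10*y - 12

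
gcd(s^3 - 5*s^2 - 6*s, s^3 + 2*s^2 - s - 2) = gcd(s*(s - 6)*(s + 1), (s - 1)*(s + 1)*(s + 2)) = s + 1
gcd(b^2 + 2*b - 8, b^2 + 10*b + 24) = b + 4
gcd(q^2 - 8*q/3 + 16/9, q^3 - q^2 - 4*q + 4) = 1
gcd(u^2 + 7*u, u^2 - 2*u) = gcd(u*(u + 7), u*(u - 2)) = u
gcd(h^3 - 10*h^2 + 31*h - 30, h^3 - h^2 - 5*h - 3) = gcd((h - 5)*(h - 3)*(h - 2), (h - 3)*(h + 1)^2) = h - 3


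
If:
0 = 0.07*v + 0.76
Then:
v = -10.86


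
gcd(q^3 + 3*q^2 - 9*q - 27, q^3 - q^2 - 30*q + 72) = q - 3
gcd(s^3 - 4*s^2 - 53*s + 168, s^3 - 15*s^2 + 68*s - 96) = s^2 - 11*s + 24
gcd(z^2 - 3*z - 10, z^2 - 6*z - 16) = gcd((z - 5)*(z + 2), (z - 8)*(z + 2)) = z + 2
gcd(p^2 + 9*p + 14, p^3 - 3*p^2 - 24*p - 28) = p + 2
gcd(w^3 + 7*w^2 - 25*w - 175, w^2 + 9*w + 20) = w + 5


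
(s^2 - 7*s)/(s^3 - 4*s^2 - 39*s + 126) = s/(s^2 + 3*s - 18)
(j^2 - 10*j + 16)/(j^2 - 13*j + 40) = (j - 2)/(j - 5)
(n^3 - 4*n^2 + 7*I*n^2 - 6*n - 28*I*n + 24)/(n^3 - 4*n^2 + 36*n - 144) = (n + I)/(n - 6*I)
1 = 1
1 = 1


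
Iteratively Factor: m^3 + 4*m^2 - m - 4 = (m + 1)*(m^2 + 3*m - 4) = (m - 1)*(m + 1)*(m + 4)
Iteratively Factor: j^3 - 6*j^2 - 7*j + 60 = (j + 3)*(j^2 - 9*j + 20) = (j - 5)*(j + 3)*(j - 4)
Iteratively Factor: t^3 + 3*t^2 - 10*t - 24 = (t + 2)*(t^2 + t - 12) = (t + 2)*(t + 4)*(t - 3)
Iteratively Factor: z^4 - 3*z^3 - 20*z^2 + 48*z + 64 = (z + 4)*(z^3 - 7*z^2 + 8*z + 16) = (z - 4)*(z + 4)*(z^2 - 3*z - 4) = (z - 4)*(z + 1)*(z + 4)*(z - 4)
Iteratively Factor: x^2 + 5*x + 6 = (x + 2)*(x + 3)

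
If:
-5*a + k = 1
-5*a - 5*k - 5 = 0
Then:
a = -1/3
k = -2/3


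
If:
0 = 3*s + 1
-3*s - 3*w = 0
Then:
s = -1/3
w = 1/3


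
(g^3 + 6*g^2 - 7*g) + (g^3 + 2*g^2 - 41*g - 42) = 2*g^3 + 8*g^2 - 48*g - 42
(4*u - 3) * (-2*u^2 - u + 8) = -8*u^3 + 2*u^2 + 35*u - 24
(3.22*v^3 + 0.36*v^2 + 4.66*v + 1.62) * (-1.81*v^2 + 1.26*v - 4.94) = -5.8282*v^5 + 3.4056*v^4 - 23.8878*v^3 + 1.161*v^2 - 20.9792*v - 8.0028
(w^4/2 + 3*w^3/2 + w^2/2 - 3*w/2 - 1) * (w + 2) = w^5/2 + 5*w^4/2 + 7*w^3/2 - w^2/2 - 4*w - 2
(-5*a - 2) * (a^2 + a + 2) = -5*a^3 - 7*a^2 - 12*a - 4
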